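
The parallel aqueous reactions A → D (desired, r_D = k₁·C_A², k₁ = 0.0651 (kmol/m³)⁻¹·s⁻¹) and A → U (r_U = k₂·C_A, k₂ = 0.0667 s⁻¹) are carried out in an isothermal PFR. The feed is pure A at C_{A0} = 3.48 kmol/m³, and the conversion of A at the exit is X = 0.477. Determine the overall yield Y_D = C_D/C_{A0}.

0.342

C_A = C_{A0}(1−X) = 1.820 kmol/m³.
Along a PFR/batch, dC_U/dC_A = −r_U/(r_D+r_U) = −k₂/(k₂+k₁·C_A).
Integrating from C_{A0} to C_A: C_U = (0.0667/0.0651)·ln[(0.0667+0.0651·3.48)/(0.0667+0.0651·1.82)] = 1.025·ln(0.2932/0.1852) = 0.4710 kmol/m³.
Then C_D = (C_{A0}−C_A) − C_U = 1.660 − 0.4710 = 1.189 kmol/m³.
Y_D = C_D/C_{A0} = 1.189/3.48 = 0.342.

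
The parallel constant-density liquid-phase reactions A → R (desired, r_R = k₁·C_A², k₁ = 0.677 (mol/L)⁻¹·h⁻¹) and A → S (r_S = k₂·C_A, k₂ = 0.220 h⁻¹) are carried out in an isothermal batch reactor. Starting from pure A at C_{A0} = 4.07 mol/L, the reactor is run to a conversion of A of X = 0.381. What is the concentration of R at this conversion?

1.41 mol/L

C_A = C_{A0}(1−X) = 2.519 mol/L.
Along a PFR/batch, dC_S/dC_A = −r_S/(r_R+r_S) = −k₂/(k₂+k₁·C_A).
Integrating from C_{A0} to C_A: C_S = (0.220/0.677)·ln[(0.220+0.677·4.07)/(0.220+0.677·2.52)] = 0.3250·ln(2.975/1.926) = 0.1414 mol/L.
Then C_R = (C_{A0}−C_A) − C_S = 1.551 − 0.1414 = 1.409 mol/L.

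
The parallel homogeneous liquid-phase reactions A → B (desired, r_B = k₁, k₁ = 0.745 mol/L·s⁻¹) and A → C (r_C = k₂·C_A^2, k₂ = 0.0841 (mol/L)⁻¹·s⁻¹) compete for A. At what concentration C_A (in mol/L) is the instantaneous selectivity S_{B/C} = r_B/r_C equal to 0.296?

S_{B/C} = (k₁/k₂)·C_A^-2 ⇒ C_A = (S·k₂/k₁)^(-0.5).
= (0.296×0.0841/0.745)^(-0.5) = (0.03341)^(-0.5) = 5.47 mol/L.

5.47 mol/L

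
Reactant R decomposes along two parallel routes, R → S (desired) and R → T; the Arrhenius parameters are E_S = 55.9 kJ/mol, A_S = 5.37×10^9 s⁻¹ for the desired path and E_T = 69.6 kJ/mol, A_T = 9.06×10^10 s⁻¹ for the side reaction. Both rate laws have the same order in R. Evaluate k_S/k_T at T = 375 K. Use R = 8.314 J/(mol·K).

4.80

With equal orders, S_{S/T} = k_S/k_T = (A_S/A_T)·exp[(E_T−E_S)/(RT)].
(E_T−E_S)/(RT) = (69.6−55.9)×10³/(8.314×375) = 13700/3118 = 4.394.
k_S/k_T = (5.37×10^9/9.06×10^10)·exp(4.394) = 0.05927 × 80.98 = 4.80.
Since E_S < E_T, lowering the temperature improves selectivity toward S.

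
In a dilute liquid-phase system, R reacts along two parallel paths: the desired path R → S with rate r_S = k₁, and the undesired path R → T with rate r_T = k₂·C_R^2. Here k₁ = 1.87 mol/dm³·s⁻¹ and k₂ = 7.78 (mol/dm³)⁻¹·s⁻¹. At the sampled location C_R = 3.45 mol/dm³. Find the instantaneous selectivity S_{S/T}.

S_{S/T} = r_S/r_T = (k₁)/(k₂·C_R^2) = (k₁/k₂)·C_R^-2.
= (1.87) / (7.78×3.450^2) = 1.870/92.60 = 0.0202.
The undesired path is higher order in R, so low C_R (CSTR or dilute feed) favours S.

0.0202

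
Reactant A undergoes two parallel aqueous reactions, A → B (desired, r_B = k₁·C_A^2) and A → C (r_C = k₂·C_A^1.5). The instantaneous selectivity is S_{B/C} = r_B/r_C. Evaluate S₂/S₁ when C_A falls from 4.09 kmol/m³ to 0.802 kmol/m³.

S_{B/C} = (k₁/k₂)·C_A^0.5, so S₂/S₁ = (C_{A,2}/C_{A,1})^0.5.
= (0.802/4.09)^0.5 = (0.1961)^0.5 = 0.443.
Selectivity toward B falls as C_A falls — high-concentration operation is favoured.

0.443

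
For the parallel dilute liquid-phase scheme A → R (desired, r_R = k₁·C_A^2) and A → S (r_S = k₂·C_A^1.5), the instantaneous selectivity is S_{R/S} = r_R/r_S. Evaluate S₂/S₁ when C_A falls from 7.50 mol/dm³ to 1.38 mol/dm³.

0.429

S_{R/S} = (k₁/k₂)·C_A^0.5, so S₂/S₁ = (C_{A,2}/C_{A,1})^0.5.
= (1.38/7.50)^0.5 = (0.1840)^0.5 = 0.429.
Selectivity toward R falls as C_A falls — high-concentration operation is favoured.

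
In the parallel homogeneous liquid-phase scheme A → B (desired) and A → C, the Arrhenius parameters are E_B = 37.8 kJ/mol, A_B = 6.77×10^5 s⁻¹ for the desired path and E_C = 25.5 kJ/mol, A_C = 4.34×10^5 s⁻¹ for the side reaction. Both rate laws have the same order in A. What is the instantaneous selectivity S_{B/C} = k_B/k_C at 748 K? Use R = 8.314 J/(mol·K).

0.216

k_B/k_C = (A_B/A_C)·exp[−(E_B−E_C)/(RT)] = (A_B/A_C)·exp[(E_C−E_B)/(RT)].
(E_C−E_B)/(RT) = (25.5−37.8)×10³/(8.314×748) = -12300/6219 = -1.978.
k_B/k_C = (6.77×10^5/4.34×10^5)·exp(-1.978) = 1.560 × 0.1384 = 0.216.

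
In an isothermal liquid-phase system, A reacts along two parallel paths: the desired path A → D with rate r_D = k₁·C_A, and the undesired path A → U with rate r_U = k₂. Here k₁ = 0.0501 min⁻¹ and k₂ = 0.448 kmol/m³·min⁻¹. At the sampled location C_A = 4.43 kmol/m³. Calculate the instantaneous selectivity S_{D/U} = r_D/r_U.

0.495

S_{D/U} = r_D/r_U = (k₁·C_A)/(k₂) = (k₁/k₂)·C_A.
= (0.0501×4.430) / (0.448) = 0.2219/0.4480 = 0.495.
Since the desired path is higher order in A, keeping C_A high (PFR or concentrated feed) favours D.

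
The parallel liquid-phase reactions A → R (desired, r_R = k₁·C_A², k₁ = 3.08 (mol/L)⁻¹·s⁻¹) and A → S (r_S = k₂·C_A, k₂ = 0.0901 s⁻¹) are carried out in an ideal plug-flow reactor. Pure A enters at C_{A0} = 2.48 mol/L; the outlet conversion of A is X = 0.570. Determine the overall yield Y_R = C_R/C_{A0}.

0.560

C_A = C_{A0}(1−X) = 1.066 mol/L.
Along a PFR/batch, dC_S/dC_A = −r_S/(r_R+r_S) = −k₂/(k₂+k₁·C_A).
Integrating from C_{A0} to C_A: C_S = (0.0901/3.08)·ln[(0.0901+3.08·2.48)/(0.0901+3.08·1.07)] = 0.02925·ln(7.728/3.375) = 0.02424 mol/L.
Then C_R = (C_{A0}−C_A) − C_S = 1.414 − 0.02424 = 1.389 mol/L.
Y_R = C_R/C_{A0} = 1.389/2.48 = 0.560.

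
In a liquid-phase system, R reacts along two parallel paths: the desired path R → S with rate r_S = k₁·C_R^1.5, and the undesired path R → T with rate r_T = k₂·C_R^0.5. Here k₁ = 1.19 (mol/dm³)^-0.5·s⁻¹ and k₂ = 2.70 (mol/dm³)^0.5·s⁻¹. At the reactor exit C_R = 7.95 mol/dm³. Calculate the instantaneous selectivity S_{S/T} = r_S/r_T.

3.50

S_{S/T} = r_S/r_T = (k₁·C_R^1.5)/(k₂·C_R^0.5) = (k₁/k₂)·C_R.
= (1.19×7.950^1.5) / (2.70×7.950^0.5) = 26.67/7.613 = 3.50.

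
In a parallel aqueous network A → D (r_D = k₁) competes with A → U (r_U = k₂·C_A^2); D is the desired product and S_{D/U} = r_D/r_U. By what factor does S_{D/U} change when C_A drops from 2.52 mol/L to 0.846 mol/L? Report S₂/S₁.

S_{D/U} = (k₁/k₂)·C_A^-2, so S₂/S₁ = (C_{A,2}/C_{A,1})^-2.
= (0.846/2.52)^(-2) = (0.3357)^(-2) = 8.87.

8.87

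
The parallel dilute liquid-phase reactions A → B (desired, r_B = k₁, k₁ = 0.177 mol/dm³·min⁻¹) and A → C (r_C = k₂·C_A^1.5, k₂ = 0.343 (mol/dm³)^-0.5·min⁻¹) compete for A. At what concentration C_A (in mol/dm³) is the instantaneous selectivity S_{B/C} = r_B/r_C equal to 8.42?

0.155 mol/dm³

S_{B/C} = (k₁/k₂)·C_A^-1.5 ⇒ C_A = (S·k₂/k₁)^(1/(-1.5)).
= (8.42×0.343/0.177)^(-0.6667) = (16.32)^(-0.6667) = 0.155 mol/dm³.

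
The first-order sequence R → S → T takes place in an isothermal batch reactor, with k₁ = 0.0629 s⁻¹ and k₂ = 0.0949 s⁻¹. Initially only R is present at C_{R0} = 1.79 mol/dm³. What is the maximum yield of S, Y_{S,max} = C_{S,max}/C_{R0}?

0.295

At the optimum, C_{S,max}/C_{R0} = (k₁/k₂)^[k₂/(k₂−k₁)].
= (0.0629/0.0949)^(0.0949/(0.0949−0.0629)) = (0.6628)^(2.966) = 0.2953.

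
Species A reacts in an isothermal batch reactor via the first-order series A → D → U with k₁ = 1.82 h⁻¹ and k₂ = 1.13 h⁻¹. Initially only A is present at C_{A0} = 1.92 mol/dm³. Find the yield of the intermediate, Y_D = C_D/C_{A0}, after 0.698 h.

0.458

The intermediate concentration in a first-order A→B→C sequence is C_D = k₁C_{A0}(e^(−k₁t) − e^(−k₂t))/(k₂−k₁).
e^(−k₁t) = e^(−1.82×0.698) = e^(−1.270) = 0.2807; e^(−k₂t) = e^(−0.7887) = 0.4544.
C_D = 1.82×1.92/(1.13−1.82) × (0.2807−0.4544) = (-5.064)×(-0.1737) = 0.8796 mol/dm³.
Y_D = C_D/C_{A0} = 0.8796/1.92 = 0.458.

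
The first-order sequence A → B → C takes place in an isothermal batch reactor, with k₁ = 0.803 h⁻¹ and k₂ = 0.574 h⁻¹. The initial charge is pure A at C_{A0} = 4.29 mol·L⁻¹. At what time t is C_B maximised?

1.47 h

Setting dC_B/dt = 0 gives t_opt = ln(k₂/k₁)/(k₂−k₁).
= ln(0.574/0.803)/(0.574−0.803) = ln(0.7148)/-0.2290 = -0.3357/-0.2290 = 1.47 h.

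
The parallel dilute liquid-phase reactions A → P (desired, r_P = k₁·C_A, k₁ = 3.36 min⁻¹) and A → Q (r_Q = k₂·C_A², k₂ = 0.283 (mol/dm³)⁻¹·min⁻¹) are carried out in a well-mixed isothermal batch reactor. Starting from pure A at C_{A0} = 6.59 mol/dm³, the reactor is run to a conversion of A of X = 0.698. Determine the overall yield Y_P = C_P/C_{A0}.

C_A = C_{A0}(1−X) = 1.990 mol/dm³.
Along a PFR/batch, dC_P/dC_A = −r_P/(r_P+r_Q) = −k₁/(k₁+k₂·C_A).
Integrating from C_{A0} to C_A: C_P = (3.36/0.283)·ln[(3.36+0.283·6.59)/(3.36+0.283·1.99)] = 11.87·ln(5.225/3.923) = 3.402 mol/dm³.
Y_P = C_P/C_{A0} = 3.402/6.59 = 0.516.

0.516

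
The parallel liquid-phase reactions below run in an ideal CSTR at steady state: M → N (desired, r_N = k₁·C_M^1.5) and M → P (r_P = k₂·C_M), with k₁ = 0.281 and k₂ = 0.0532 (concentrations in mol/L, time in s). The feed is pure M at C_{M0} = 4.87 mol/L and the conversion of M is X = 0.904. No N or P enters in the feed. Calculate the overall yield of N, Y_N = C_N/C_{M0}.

0.708

Exit C_M = C_{M0}(1−X) = 4.87×0.0960 = 0.4675 mol/L.
Rates in a CSTR are evaluated at the outlet concentration: r_N = 0.281×0.4675^1.5 = 0.08983, r_P = 0.0532×0.4675 = 0.02487.
Fraction of consumed M going to N: r_N/(r_N+r_P) = 0.7832.
C_N = 0.7832·C_{M0}·X = 0.7832×4.87×0.904 = 3.45 mol/L; Y_N = C_N/C_{M0} = 0.708.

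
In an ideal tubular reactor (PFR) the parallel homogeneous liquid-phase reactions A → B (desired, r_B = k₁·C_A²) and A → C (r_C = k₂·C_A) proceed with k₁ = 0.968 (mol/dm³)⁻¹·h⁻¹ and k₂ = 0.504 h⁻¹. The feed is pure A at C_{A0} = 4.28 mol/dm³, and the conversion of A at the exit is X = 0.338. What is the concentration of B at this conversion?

C_A = C_{A0}(1−X) = 2.833 mol/dm³.
Along a PFR/batch, dC_C/dC_A = −r_C/(r_B+r_C) = −k₂/(k₂+k₁·C_A).
Integrating from C_{A0} to C_A: C_C = (0.504/0.968)·ln[(0.504+0.968·4.28)/(0.504+0.968·2.83)] = 0.5207·ln(4.647/3.247) = 0.1867 mol/dm³.
Then C_B = (C_{A0}−C_A) − C_C = 1.447 − 0.1867 = 1.260 mol/dm³.

1.26 mol/dm³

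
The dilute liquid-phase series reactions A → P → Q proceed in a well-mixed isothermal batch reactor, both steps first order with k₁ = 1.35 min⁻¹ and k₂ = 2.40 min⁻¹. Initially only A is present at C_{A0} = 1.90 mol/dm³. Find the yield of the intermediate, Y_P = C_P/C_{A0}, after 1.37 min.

Solving the coupled first-order balances gives C_P(t) = [k₁/(k₂−k₁)]·C_{A0}·(e^(−k₁t) − e^(−k₂t)).
e^(−k₁t) = e^(−1.35×1.37) = e^(−1.850) = 0.1573; e^(−k₂t) = e^(−3.288) = 0.03733.
C_P = 1.35×1.90/(2.40−1.35) × (0.1573−0.03733) = 2.443×0.1200 = 0.2931 mol/dm³.
Y_P = C_P/C_{A0} = 0.2931/1.90 = 0.154.

0.154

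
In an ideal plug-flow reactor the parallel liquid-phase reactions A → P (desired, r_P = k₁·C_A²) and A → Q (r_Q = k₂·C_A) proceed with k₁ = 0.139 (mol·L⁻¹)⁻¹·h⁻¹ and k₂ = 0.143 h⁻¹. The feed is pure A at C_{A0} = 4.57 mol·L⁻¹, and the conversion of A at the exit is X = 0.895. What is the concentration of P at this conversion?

2.74 mol·L⁻¹

C_A = C_{A0}(1−X) = 0.4798 mol·L⁻¹.
Along a PFR/batch, dC_Q/dC_A = −r_Q/(r_P+r_Q) = −k₂/(k₂+k₁·C_A).
Integrating from C_{A0} to C_A: C_Q = (0.143/0.139)·ln[(0.143+0.139·4.57)/(0.143+0.139·0.480)] = 1.029·ln(0.7782/0.2097) = 1.349 mol·L⁻¹.
Then C_P = (C_{A0}−C_A) − C_Q = 4.090 − 1.349 = 2.741 mol·L⁻¹.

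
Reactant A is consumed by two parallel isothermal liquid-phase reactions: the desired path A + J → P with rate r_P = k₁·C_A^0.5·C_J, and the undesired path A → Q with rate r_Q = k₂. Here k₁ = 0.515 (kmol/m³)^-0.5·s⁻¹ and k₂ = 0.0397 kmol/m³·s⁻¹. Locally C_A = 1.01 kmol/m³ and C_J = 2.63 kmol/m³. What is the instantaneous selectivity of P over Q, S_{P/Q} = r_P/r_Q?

S_{P/Q} = r_P/r_Q = (k₁·C_A^0.5·C_J)/(k₂) = (k₁/k₂)·C_A^0.5·C_J.
= (0.515×1.010^0.5×2.630) / (0.0397) = 1.361/0.03970 = 34.3.

34.3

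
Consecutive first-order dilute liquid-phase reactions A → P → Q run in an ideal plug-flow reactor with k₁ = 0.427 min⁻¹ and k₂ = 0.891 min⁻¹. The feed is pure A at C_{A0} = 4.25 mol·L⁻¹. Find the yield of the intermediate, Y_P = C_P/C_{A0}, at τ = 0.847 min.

0.208

Solving the coupled first-order balances gives C_P(τ) = [k₁/(k₂−k₁)]·C_{A0}·(e^(−k₁τ) − e^(−k₂τ)).
e^(−k₁τ) = e^(−0.427×0.847) = e^(−0.3617) = 0.6965; e^(−k₂τ) = e^(−0.7547) = 0.4702.
C_P = 0.427×4.25/(0.891−0.427) × (0.6965−0.4702) = 3.911×0.2264 = 0.8853 mol·L⁻¹.
Y_P = C_P/C_{A0} = 0.8853/4.25 = 0.208.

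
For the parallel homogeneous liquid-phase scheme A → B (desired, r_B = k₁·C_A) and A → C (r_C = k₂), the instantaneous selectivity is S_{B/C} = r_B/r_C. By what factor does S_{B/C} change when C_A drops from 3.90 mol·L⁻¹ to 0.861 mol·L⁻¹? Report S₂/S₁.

0.221

S_{B/C} = (k₁/k₂)·C_A, so S₂/S₁ = (C_{A,2}/C_{A,1}).
= 0.861/3.90 = 0.221.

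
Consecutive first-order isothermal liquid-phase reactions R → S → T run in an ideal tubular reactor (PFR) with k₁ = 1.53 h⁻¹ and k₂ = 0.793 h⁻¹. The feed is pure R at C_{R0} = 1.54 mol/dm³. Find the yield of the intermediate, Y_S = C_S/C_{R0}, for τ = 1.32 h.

0.453

The intermediate concentration in a first-order A→B→C sequence is C_S = k₁C_{R0}(e^(−k₁τ) − e^(−k₂τ))/(k₂−k₁).
e^(−k₁τ) = e^(−1.53×1.32) = e^(−2.020) = 0.1327; e^(−k₂τ) = e^(−1.047) = 0.3511.
C_S = 1.53×1.54/(0.793−1.53) × (0.1327−0.3511) = (-3.197)×(-0.2184) = 0.6981 mol/dm³.
Y_S = C_S/C_{R0} = 0.6981/1.54 = 0.453.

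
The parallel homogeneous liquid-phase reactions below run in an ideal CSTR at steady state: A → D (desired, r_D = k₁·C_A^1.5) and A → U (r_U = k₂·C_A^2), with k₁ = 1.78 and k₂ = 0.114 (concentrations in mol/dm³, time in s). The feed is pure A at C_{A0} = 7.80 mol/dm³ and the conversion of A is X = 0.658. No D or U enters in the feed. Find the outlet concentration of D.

4.65 mol/dm³

Exit C_A = C_{A0}(1−X) = 7.80×0.342 = 2.668 mol/dm³.
Rates in a CSTR are evaluated at the outlet concentration: r_D = 1.78×2.668^1.5 = 7.755, r_U = 0.114×2.668^2 = 0.8112.
Fraction of consumed A going to D: r_D/(r_D+r_U) = 0.9053.
C_D = 0.9053·C_{A0}·X = 0.9053×7.80×0.658 = 4.65 mol/dm³.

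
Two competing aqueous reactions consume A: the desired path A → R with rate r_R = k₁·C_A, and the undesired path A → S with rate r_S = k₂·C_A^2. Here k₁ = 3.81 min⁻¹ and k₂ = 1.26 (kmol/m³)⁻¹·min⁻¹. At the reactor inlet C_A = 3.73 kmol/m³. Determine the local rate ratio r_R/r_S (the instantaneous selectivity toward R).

S_{R/S} = r_R/r_S = (k₁·C_A)/(k₂·C_A^2) = (k₁/k₂)·C_A⁻¹.
= (3.81×3.730) / (1.26×3.730^2) = 14.21/17.53 = 0.811.
The undesired path is higher order in A, so low C_A (CSTR or dilute feed) favours R.

0.811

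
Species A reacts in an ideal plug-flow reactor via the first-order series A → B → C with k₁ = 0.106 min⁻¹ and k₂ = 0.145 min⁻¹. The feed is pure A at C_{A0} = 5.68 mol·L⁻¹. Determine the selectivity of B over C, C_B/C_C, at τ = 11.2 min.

0.731

The intermediate concentration in a first-order A→B→C sequence is C_B = k₁C_{A0}(e^(−k₁τ) − e^(−k₂τ))/(k₂−k₁).
e^(−k₁τ) = e^(−0.106×11.2) = e^(−1.187) = 0.3051; e^(−k₂τ) = e^(−1.624) = 0.1971.
C_B = 0.106×5.68/(0.145−0.106) × (0.3051−0.1971) = 15.44×0.1080 = 1.667 mol·L⁻¹.
C_A = C_{A0}e^(−k₁τ) = 1.733 mol·L⁻¹, so C_C = C_{A0}−C_A−C_B = 2.280 mol·L⁻¹; C_B/C_C = 0.731.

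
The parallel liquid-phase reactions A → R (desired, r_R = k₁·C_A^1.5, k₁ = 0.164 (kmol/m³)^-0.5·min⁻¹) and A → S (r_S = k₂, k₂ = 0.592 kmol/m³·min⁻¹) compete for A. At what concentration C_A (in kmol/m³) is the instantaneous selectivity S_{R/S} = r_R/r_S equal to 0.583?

1.64 kmol/m³

S_{R/S} = (k₁/k₂)·C_A^1.5 ⇒ C_A = (S·k₂/k₁)^(1/1.5).
= (0.583×0.592/0.164)^(0.6667) = (2.104)^(0.6667) = 1.64 kmol/m³.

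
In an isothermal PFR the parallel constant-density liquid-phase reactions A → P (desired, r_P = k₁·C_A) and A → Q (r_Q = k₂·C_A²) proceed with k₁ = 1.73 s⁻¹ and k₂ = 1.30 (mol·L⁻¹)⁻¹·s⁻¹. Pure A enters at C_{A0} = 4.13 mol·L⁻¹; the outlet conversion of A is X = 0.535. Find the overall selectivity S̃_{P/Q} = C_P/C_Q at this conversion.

0.454

C_A = C_{A0}(1−X) = 1.920 mol·L⁻¹.
Along a PFR/batch, dC_P/dC_A = −r_P/(r_P+r_Q) = −k₁/(k₁+k₂·C_A).
Integrating from C_{A0} to C_A: C_P = (1.73/1.30)·ln[(1.73+1.30·4.13)/(1.73+1.30·1.92)] = 1.331·ln(7.099/4.227) = 0.6901 mol·L⁻¹.
C_Q = (C_{A0}−C_A)−C_P = 1.519 mol·L⁻¹; S̃_{P/Q} = 0.6901/1.519 = 0.454.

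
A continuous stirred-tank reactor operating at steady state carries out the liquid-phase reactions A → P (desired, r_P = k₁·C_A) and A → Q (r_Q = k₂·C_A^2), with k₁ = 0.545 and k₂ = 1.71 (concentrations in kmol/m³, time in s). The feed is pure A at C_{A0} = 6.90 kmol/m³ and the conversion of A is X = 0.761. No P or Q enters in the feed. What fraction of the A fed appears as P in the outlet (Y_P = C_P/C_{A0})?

Exit C_A = C_{A0}(1−X) = 6.90×0.239 = 1.649 kmol/m³.
In a CSTR the entire volume is at exit conditions, so r_P = 0.545×1.649 = 0.8988 and r_Q = 1.71×1.649^2 = 4.650.
Fraction of consumed A going to P: r_P/(r_P+r_Q) = 0.1620.
C_P = 0.1620·C_{A0}·X = 0.1620×6.90×0.761 = 0.850 kmol/m³; Y_P = C_P/C_{A0} = 0.123.

0.123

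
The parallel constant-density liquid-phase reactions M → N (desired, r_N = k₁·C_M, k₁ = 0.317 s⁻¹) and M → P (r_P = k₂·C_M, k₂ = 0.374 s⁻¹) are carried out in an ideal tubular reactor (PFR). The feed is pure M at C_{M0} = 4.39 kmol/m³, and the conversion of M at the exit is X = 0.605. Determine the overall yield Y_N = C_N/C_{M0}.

C_M = C_{M0}(1−X) = 1.734 kmol/m³.
Both paths are first order in M, so the instantaneous fraction to N is constant: dC_N/d(−C_M) = k₁/(k₁+k₂) = 0.4588.
C_N = 0.4588·(C_{M0}−C_M) = 0.4588×2.656 = 1.22 kmol/m³.
Y_N = C_N/C_{M0} = 1.218/4.39 = 0.278.

0.278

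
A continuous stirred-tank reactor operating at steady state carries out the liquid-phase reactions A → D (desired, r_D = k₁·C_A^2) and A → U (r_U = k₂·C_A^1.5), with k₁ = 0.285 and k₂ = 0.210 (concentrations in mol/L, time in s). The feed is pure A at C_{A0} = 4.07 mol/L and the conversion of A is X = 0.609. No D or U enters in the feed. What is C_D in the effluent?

1.56 mol/L

Exit C_A = C_{A0}(1−X) = 4.07×0.391 = 1.591 mol/L.
Rates in a CSTR are evaluated at the outlet concentration: r_D = 0.285×1.591^2 = 0.7218, r_U = 0.210×1.591^1.5 = 0.4216.
Fraction of consumed A going to D: r_D/(r_D+r_U) = 0.6313.
C_D = 0.6313·C_{A0}·X = 0.6313×4.07×0.609 = 1.56 mol/L.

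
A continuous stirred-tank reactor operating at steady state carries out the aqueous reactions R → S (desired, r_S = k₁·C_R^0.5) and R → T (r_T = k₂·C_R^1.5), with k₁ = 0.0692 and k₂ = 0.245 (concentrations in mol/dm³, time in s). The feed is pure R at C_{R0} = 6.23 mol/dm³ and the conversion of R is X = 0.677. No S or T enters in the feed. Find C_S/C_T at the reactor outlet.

Exit C_R = C_{R0}(1−X) = 6.23×0.323 = 2.012 mol/dm³.
Rates in a CSTR are evaluated at the outlet concentration: r_S = 0.0692×2.012^0.5 = 0.09816, r_T = 0.245×2.012^1.5 = 0.6994.
Overall selectivity = C_S/C_T = r_Sτ/(r_Tτ) = r_S/r_T = 0.140.

0.140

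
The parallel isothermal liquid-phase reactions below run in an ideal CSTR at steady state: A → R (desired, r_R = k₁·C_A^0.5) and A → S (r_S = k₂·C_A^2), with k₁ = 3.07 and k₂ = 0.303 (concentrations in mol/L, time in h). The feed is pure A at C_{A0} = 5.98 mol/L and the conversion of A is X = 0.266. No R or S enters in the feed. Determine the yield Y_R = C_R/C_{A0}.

0.139

Exit C_A = C_{A0}(1−X) = 5.98×0.734 = 4.389 mol/L.
In a CSTR the entire volume is at exit conditions, so r_R = 3.07×4.389^0.5 = 6.432 and r_S = 0.303×4.389^2 = 5.838.
Fraction of consumed A going to R: r_R/(r_R+r_S) = 0.5242.
C_R = 0.5242·C_{A0}·X = 0.5242×5.98×0.266 = 0.834 mol/L; Y_R = C_R/C_{A0} = 0.139.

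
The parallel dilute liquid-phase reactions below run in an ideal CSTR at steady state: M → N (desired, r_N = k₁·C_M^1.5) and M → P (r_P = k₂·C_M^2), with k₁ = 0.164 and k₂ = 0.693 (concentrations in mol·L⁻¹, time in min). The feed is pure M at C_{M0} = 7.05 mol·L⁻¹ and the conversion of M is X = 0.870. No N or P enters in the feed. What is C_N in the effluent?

1.22 mol·L⁻¹

Exit C_M = C_{M0}(1−X) = 7.05×0.130 = 0.9165 mol·L⁻¹.
A CSTR operates uniformly at the exit composition, giving r_N = 0.1439 and r_P = 0.5821 (each k·C_M^n at C_M = 0.9165).
Fraction of consumed M going to N: r_N/(r_N+r_P) = 0.1982.
C_N = 0.1982·C_{M0}·X = 0.1982×7.05×0.870 = 1.22 mol·L⁻¹.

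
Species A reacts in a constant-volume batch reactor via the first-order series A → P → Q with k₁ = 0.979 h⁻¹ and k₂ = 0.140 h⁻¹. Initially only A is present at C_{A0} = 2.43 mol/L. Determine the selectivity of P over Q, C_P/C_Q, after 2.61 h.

Solving the coupled first-order balances gives C_P(t) = [k₁/(k₂−k₁)]·C_{A0}·(e^(−k₁t) − e^(−k₂t)).
e^(−k₁t) = e^(−0.979×2.61) = e^(−2.555) = 0.07768; e^(−k₂t) = e^(−0.3654) = 0.6939.
C_P = 0.979×2.43/(0.140−0.979) × (0.07768−0.6939) = (-2.835)×(-0.6162) = 1.747 mol/L.
C_A = C_{A0}e^(−k₁t) = 0.1888 mol/L, so C_Q = C_{A0}−C_A−C_P = 0.4939 mol/L; C_P/C_Q = 3.54.

3.54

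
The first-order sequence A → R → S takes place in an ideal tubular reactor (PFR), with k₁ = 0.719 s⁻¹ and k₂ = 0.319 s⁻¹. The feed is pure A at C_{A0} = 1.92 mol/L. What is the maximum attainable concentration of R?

1.00 mol/L

Evaluating C_R at τ_opt = ln(k₂/k₁)/(k₂−k₁) gives C_{R,max}/C_{A0} = (k₁/k₂)^[k₂/(k₂−k₁)].
= (0.719/0.319)^(0.319/(0.319−0.719)) = (2.254)^(-0.7975) = 0.5230.
C_{R,max} = 0.5230×1.92 = 1.00 mol/L.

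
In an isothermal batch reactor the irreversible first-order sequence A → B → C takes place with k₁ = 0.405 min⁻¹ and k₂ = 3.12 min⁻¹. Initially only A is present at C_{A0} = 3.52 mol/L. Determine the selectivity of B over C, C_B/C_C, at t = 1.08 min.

0.347

For first-order series with pure A initially, C_B(t) = k₁C_{A0}/(k₂−k₁)·(e^(−k₁t) − e^(−k₂t)).
e^(−k₁t) = e^(−0.405×1.08) = e^(−0.4374) = 0.6457; e^(−k₂t) = e^(−3.370) = 0.03440.
C_B = 0.405×3.52/(3.12−0.405) × (0.6457−0.03440) = 0.5251×0.6113 = 0.3210 mol/L.
C_A = C_{A0}e^(−k₁t) = 2.273 mol/L, so C_C = C_{A0}−C_A−C_B = 0.9261 mol/L; C_B/C_C = 0.347.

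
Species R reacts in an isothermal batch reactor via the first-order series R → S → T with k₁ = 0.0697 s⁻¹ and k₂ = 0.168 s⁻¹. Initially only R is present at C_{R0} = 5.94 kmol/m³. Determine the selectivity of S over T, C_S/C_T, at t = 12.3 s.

0.579

Solving the coupled first-order balances gives C_S(t) = [k₁/(k₂−k₁)]·C_{R0}·(e^(−k₁t) − e^(−k₂t)).
e^(−k₁t) = e^(−0.0697×12.3) = e^(−0.8573) = 0.4243; e^(−k₂t) = e^(−2.066) = 0.1266.
C_S = 0.0697×5.94/(0.168−0.0697) × (0.4243−0.1266) = 4.212×0.2977 = 1.254 kmol/m³.
C_R = C_{R0}e^(−k₁t) = 2.520 kmol/m³, so C_T = C_{R0}−C_R−C_S = 2.166 kmol/m³; C_S/C_T = 0.579.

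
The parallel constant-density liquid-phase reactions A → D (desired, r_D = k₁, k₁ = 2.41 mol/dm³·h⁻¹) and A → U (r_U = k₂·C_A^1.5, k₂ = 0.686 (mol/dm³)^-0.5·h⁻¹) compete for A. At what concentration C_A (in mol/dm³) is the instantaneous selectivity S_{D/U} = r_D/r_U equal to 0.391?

S_{D/U} = (k₁/k₂)·C_A^-1.5 ⇒ C_A = (S·k₂/k₁)^(1/(-1.5)).
= (0.391×0.686/2.41)^(-0.6667) = (0.1113)^(-0.6667) = 4.32 mol/dm³.

4.32 mol/dm³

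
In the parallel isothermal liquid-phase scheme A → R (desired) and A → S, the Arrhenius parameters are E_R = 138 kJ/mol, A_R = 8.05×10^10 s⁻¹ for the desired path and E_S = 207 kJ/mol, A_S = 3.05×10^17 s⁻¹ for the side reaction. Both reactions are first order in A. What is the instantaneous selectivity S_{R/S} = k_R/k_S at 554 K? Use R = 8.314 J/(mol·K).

0.846

Since both paths have the same order in A, the concentration cancels and S_{R/S} = k_R/k_S = (A_R/A_S)·exp[(E_S−E_R)/(RT)].
(E_S−E_R)/(RT) = (207−138)×10³/(8.314×554) = 69000/4606 = 14.98.
k_R/k_S = (8.05×10^10/3.05×10^17)·exp(14.98) = 2.639×10^-7 × 3.206×10^6 = 0.846.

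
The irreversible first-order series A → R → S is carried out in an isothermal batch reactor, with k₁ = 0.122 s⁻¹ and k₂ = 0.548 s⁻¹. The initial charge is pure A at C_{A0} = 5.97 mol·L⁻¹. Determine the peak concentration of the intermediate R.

0.864 mol·L⁻¹

At the optimum, C_{R,max}/C_{A0} = (k₁/k₂)^[k₂/(k₂−k₁)].
= (0.122/0.548)^(0.548/(0.548−0.122)) = (0.2226)^(1.286) = 0.1448.
C_{R,max} = 0.1448×5.97 = 0.864 mol·L⁻¹.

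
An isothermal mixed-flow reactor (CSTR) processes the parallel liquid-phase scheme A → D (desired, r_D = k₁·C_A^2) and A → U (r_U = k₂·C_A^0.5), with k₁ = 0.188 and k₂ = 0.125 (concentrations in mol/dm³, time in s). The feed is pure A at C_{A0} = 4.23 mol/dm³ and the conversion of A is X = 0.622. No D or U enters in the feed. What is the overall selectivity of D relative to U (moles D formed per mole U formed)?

Exit C_A = C_{A0}(1−X) = 4.23×0.378 = 1.599 mol/dm³.
In a CSTR the entire volume is at exit conditions, so r_D = 0.188×1.599^2 = 0.4806 and r_U = 0.125×1.599^0.5 = 0.1581.
Overall selectivity = C_D/C_U = r_Dτ/(r_Uτ) = r_D/r_U = 3.04.

3.04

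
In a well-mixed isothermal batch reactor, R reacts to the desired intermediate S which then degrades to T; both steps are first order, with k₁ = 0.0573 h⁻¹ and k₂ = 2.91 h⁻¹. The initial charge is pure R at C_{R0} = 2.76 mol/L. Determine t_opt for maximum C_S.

The intermediate peaks when r₁ = r₂, i.e. k₁e^(−k₁t) = k₂e^(−k₂t), giving t_opt = ln(k₂/k₁)/(k₂−k₁).
= ln(2.91/0.0573)/(2.91−0.0573) = ln(50.79)/2.853 = 3.928/2.853 = 1.38 h.

1.38 h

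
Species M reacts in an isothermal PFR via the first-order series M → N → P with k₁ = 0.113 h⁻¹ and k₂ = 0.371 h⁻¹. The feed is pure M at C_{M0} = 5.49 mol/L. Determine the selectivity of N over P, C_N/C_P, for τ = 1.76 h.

2.66

Solving the coupled first-order balances gives C_N(τ) = [k₁/(k₂−k₁)]·C_{M0}·(e^(−k₁τ) − e^(−k₂τ)).
e^(−k₁τ) = e^(−0.113×1.76) = e^(−0.1989) = 0.8196; e^(−k₂τ) = e^(−0.6530) = 0.5205.
C_N = 0.113×5.49/(0.371−0.113) × (0.8196−0.5205) = 2.405×0.2991 = 0.7193 mol/L.
C_M = C_{M0}e^(−k₁τ) = 4.500 mol/L, so C_P = C_{M0}−C_M−C_N = 0.2708 mol/L; C_N/C_P = 2.66.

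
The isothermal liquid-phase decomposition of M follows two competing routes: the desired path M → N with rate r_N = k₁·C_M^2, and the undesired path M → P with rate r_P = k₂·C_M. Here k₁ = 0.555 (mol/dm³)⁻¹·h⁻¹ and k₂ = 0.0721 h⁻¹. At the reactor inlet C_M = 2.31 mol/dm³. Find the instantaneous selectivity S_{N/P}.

17.8

S_{N/P} = r_N/r_P = (k₁·C_M^2)/(k₂·C_M) = (k₁/k₂)·C_M.
= (0.555×2.310^2) / (0.0721×2.310) = 2.962/0.1666 = 17.8.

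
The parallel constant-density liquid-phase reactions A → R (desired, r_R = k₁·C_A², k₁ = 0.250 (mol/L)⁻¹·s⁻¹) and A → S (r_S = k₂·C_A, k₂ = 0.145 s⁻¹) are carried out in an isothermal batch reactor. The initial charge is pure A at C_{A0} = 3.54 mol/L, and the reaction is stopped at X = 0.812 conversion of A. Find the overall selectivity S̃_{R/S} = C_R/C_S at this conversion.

3.14

C_A = C_{A0}(1−X) = 0.6655 mol/L.
Along a PFR/batch, dC_S/dC_A = −r_S/(r_R+r_S) = −k₂/(k₂+k₁·C_A).
Integrating from C_{A0} to C_A: C_S = (0.145/0.250)·ln[(0.145+0.250·3.54)/(0.145+0.250·0.666)] = 0.5800·ln(1.030/0.3114) = 0.6939 mol/L.
Then C_R = (C_{A0}−C_A) − C_S = 2.874 − 0.6939 = 2.181 mol/L.
S̃_{R/S} = C_R/C_S = 2.181/0.6939 = 3.14.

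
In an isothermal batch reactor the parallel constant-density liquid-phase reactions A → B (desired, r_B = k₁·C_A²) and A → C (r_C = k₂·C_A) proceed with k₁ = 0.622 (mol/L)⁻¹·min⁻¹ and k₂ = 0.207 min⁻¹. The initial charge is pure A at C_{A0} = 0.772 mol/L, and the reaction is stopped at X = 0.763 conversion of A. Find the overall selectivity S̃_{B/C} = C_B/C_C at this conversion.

1.32

C_A = C_{A0}(1−X) = 0.1830 mol/L.
Along a PFR/batch, dC_C/dC_A = −r_C/(r_B+r_C) = −k₂/(k₂+k₁·C_A).
Integrating from C_{A0} to C_A: C_C = (0.207/0.622)·ln[(0.207+0.622·0.772)/(0.207+0.622·0.183)] = 0.3328·ln(0.6872/0.3208) = 0.2535 mol/L.
Then C_B = (C_{A0}−C_A) − C_C = 0.5890 − 0.2535 = 0.3355 mol/L.
S̃_{B/C} = C_B/C_C = 0.3355/0.2535 = 1.32.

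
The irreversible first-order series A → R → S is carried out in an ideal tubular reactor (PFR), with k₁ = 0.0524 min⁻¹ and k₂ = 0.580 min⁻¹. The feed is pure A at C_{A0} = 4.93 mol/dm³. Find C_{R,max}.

0.351 mol/dm³

Evaluating C_R at τ_opt = ln(k₂/k₁)/(k₂−k₁) gives C_{R,max}/C_{A0} = (k₁/k₂)^[k₂/(k₂−k₁)].
= (0.0524/0.580)^(0.580/(0.580−0.0524)) = (0.09034)^(1.099) = 0.07116.
C_{R,max} = 0.07116×4.93 = 0.351 mol/dm³.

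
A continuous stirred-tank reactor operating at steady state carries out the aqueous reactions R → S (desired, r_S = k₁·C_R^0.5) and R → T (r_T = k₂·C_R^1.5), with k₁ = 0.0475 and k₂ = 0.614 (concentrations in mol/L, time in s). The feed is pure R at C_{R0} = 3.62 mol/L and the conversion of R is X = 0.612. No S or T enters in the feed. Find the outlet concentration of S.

Exit C_R = C_{R0}(1−X) = 3.62×0.388 = 1.405 mol/L.
Rates in a CSTR are evaluated at the outlet concentration: r_S = 0.0475×1.405^0.5 = 0.05629, r_T = 0.614×1.405^1.5 = 1.022.
Fraction of consumed R going to S: r_S/(r_S+r_T) = 0.05220.
C_S = 0.05220·C_{R0}·X = 0.05220×3.62×0.612 = 0.116 mol/L.

0.116 mol/L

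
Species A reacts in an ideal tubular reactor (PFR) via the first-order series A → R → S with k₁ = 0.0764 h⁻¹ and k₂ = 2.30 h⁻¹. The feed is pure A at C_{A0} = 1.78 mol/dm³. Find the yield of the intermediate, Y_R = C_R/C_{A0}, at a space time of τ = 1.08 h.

0.0288

For first-order series with pure A initially, C_R(τ) = k₁C_{A0}/(k₂−k₁)·(e^(−k₁τ) − e^(−k₂τ)).
e^(−k₁τ) = e^(−0.0764×1.08) = e^(−0.08251) = 0.9208; e^(−k₂τ) = e^(−2.484) = 0.08341.
C_R = 0.0764×1.78/(2.30−0.0764) × (0.9208−0.08341) = 0.06116×0.8374 = 0.05121 mol/dm³.
Y_R = C_R/C_{A0} = 0.05121/1.78 = 0.0288.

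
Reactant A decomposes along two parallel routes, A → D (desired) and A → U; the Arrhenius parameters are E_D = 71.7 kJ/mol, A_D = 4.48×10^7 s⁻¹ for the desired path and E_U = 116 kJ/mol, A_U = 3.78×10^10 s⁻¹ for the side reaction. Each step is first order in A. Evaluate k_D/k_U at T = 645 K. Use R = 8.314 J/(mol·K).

4.59

With equal orders, S_{D/U} = k_D/k_U = (A_D/A_U)·exp[(E_U−E_D)/(RT)].
(E_U−E_D)/(RT) = (116−71.7)×10³/(8.314×645) = 44300/5363 = 8.261.
k_D/k_U = (4.48×10^7/3.78×10^10)·exp(8.261) = 0.001185 × 3870 = 4.59.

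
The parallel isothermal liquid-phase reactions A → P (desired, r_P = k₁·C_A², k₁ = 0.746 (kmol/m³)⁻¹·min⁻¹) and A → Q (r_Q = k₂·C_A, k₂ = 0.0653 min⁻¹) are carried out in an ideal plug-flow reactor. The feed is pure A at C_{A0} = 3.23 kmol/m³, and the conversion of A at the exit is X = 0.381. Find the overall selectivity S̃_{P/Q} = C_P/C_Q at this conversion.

C_A = C_{A0}(1−X) = 1.999 kmol/m³.
Along a PFR/batch, dC_Q/dC_A = −r_Q/(r_P+r_Q) = −k₂/(k₂+k₁·C_A).
Integrating from C_{A0} to C_A: C_Q = (0.0653/0.746)·ln[(0.0653+0.746·3.23)/(0.0653+0.746·2.00)] = 0.08753·ln(2.475/1.557) = 0.04058 kmol/m³.
Then C_P = (C_{A0}−C_A) − C_Q = 1.231 − 0.04058 = 1.190 kmol/m³.
S̃_{P/Q} = C_P/C_Q = 1.190/0.04058 = 29.3.

29.3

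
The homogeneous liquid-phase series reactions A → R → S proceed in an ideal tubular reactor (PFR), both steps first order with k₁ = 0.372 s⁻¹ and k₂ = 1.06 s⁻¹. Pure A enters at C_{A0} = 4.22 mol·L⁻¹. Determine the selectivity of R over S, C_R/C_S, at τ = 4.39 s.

0.143

For first-order series with pure A initially, C_R(τ) = k₁C_{A0}/(k₂−k₁)·(e^(−k₁τ) − e^(−k₂τ)).
e^(−k₁τ) = e^(−0.372×4.39) = e^(−1.633) = 0.1953; e^(−k₂τ) = e^(−4.653) = 0.009529.
C_R = 0.372×4.22/(1.06−0.372) × (0.1953−0.009529) = 2.282×0.1858 = 0.4239 mol·L⁻¹.
C_A = C_{A0}e^(−k₁τ) = 0.8243 mol·L⁻¹, so C_S = C_{A0}−C_A−C_R = 2.972 mol·L⁻¹; C_R/C_S = 0.143.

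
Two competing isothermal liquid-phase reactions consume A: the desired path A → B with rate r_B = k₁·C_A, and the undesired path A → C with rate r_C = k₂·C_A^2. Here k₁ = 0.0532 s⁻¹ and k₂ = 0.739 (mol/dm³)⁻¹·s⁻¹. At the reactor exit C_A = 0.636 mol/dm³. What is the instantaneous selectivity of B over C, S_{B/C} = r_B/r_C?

S_{B/C} = r_B/r_C = (k₁·C_A)/(k₂·C_A^2) = (k₁/k₂)·C_A⁻¹.
= (0.0532×0.6360) / (0.739×0.6360^2) = 0.03384/0.2989 = 0.113.

0.113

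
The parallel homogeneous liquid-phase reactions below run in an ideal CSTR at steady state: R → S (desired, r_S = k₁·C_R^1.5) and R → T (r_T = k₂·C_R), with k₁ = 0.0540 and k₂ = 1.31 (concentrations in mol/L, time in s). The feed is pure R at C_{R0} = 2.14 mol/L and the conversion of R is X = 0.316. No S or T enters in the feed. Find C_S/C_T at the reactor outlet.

Exit C_R = C_{R0}(1−X) = 2.14×0.684 = 1.464 mol/L.
In a CSTR the entire volume is at exit conditions, so r_S = 0.0540×1.464^1.5 = 0.09563 and r_T = 1.31×1.464 = 1.918.
Overall selectivity = C_S/C_T = r_Sτ/(r_Tτ) = r_S/r_T = 0.0499.

0.0499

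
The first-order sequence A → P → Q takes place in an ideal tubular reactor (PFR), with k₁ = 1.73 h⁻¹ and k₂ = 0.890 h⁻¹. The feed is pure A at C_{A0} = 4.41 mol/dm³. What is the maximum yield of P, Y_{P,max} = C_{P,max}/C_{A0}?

0.494

Evaluating C_P at τ_opt = ln(k₂/k₁)/(k₂−k₁) gives C_{P,max}/C_{A0} = (k₁/k₂)^[k₂/(k₂−k₁)].
= (1.73/0.890)^(0.890/(0.890−1.73)) = (1.944)^(-1.060) = 0.4945.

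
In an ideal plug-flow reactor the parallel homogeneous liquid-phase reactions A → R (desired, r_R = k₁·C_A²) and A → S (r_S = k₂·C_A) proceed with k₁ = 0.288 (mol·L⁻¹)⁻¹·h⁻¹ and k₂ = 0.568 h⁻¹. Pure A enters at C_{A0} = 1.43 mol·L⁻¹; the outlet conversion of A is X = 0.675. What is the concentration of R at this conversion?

0.307 mol·L⁻¹

C_A = C_{A0}(1−X) = 0.4647 mol·L⁻¹.
Along a PFR/batch, dC_S/dC_A = −r_S/(r_R+r_S) = −k₂/(k₂+k₁·C_A).
Integrating from C_{A0} to C_A: C_S = (0.568/0.288)·ln[(0.568+0.288·1.43)/(0.568+0.288·0.465)] = 1.972·ln(0.9798/0.7018) = 0.6581 mol·L⁻¹.
Then C_R = (C_{A0}−C_A) − C_S = 0.9652 − 0.6581 = 0.3072 mol·L⁻¹.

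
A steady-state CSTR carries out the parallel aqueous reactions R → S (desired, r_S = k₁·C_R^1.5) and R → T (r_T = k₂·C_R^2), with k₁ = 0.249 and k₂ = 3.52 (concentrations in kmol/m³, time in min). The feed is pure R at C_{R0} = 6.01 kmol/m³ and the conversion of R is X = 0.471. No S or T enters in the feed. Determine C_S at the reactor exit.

0.108 kmol/m³

Exit C_R = C_{R0}(1−X) = 6.01×0.529 = 3.179 kmol/m³.
In a CSTR the entire volume is at exit conditions, so r_S = 0.249×3.179^1.5 = 1.412 and r_T = 3.52×3.179^2 = 35.58.
Fraction of consumed R going to S: r_S/(r_S+r_T) = 0.03816.
C_S = 0.03816·C_{R0}·X = 0.03816×6.01×0.471 = 0.108 kmol/m³.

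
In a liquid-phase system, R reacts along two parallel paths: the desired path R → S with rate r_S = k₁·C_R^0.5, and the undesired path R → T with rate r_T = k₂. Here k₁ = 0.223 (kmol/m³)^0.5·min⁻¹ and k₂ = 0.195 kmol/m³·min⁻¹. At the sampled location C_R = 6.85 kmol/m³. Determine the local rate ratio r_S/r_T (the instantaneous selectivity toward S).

2.99

S_{S/T} = r_S/r_T = (k₁·C_R^0.5)/(k₂) = (k₁/k₂)·C_R^0.5.
= (0.223×6.850^0.5) / (0.195) = 0.5836/0.1950 = 2.99.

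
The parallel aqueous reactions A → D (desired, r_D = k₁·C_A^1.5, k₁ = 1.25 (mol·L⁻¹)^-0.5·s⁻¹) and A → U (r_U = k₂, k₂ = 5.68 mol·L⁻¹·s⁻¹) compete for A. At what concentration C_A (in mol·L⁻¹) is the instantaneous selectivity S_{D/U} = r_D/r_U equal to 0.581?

1.91 mol·L⁻¹

S_{D/U} = (k₁/k₂)·C_A^1.5 ⇒ C_A = (S·k₂/k₁)^(1/1.5).
= (0.581×5.68/1.25)^(0.6667) = (2.640)^(0.6667) = 1.91 mol·L⁻¹.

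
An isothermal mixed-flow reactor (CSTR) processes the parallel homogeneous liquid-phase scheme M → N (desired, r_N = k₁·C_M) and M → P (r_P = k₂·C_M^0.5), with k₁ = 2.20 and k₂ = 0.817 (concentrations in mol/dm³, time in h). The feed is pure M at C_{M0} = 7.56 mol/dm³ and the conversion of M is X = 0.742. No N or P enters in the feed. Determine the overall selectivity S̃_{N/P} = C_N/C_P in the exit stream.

3.76

Exit C_M = C_{M0}(1−X) = 7.56×0.258 = 1.950 mol/dm³.
Rates in a CSTR are evaluated at the outlet concentration: r_N = 2.20×1.950 = 4.291, r_P = 0.817×1.950^0.5 = 1.141.
Overall selectivity = C_N/C_P = r_Nτ/(r_Pτ) = r_N/r_P = 3.76.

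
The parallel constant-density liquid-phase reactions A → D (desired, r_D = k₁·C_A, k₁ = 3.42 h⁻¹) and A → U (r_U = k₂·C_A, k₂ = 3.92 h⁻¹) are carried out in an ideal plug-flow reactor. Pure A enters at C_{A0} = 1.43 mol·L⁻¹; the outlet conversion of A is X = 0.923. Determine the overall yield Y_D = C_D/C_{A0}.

C_A = C_{A0}(1−X) = 0.1101 mol·L⁻¹.
Both paths are first order in A, so the instantaneous fraction to D is constant: dC_D/d(−C_A) = k₁/(k₁+k₂) = 0.4659.
C_D = 0.4659·(C_{A0}−C_A) = 0.4659×1.320 = 0.615 mol·L⁻¹.
Y_D = C_D/C_{A0} = 0.6150/1.43 = 0.430.

0.430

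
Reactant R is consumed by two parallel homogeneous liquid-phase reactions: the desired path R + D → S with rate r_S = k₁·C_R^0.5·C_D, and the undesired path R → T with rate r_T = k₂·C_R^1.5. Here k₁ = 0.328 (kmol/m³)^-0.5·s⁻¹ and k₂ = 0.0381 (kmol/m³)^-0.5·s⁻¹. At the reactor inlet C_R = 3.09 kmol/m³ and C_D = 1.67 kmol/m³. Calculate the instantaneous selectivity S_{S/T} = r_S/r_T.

4.65

S_{S/T} = r_S/r_T = (k₁·C_R^0.5·C_D)/(k₂·C_R^1.5) = (k₁/k₂)·C_R⁻¹·C_D.
= (0.328×3.090^0.5×1.670) / (0.0381×3.090^1.5) = 0.9629/0.2069 = 4.65.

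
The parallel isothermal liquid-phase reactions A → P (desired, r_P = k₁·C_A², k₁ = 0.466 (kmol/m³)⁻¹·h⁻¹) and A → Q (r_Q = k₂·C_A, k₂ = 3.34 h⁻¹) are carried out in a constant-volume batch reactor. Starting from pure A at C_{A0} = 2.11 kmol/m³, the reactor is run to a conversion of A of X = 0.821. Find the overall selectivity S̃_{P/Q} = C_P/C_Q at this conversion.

0.169

C_A = C_{A0}(1−X) = 0.3777 kmol/m³.
Along a PFR/batch, dC_Q/dC_A = −r_Q/(r_P+r_Q) = −k₂/(k₂+k₁·C_A).
Integrating from C_{A0} to C_A: C_Q = (3.34/0.466)·ln[(3.34+0.466·2.11)/(3.34+0.466·0.378)] = 7.167·ln(4.323/3.516) = 1.481 kmol/m³.
Then C_P = (C_{A0}−C_A) − C_Q = 1.732 − 1.481 = 0.2509 kmol/m³.
S̃_{P/Q} = C_P/C_Q = 0.2509/1.481 = 0.169.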